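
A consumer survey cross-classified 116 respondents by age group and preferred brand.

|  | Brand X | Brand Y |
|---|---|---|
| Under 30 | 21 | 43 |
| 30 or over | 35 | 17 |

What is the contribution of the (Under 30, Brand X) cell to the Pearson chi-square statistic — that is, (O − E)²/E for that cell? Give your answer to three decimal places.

Row total (Under 30) = 64; column total (Brand X) = 56; N = 116.
Expected count E = 64 × 56 / 116 = 30.8966.
Contribution = (O − E)²/E = (21 − 30.8966)² / 30.8966 = 3.170.

3.170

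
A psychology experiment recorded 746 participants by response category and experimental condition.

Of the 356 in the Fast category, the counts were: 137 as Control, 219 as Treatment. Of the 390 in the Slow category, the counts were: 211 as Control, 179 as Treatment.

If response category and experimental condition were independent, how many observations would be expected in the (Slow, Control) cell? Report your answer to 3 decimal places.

181.930

Row total (Slow) = 390; column total (Control) = 348; grand total N = 746.
Expected count = (row total × column total) / N = 390 × 348 / 746 = 181.930.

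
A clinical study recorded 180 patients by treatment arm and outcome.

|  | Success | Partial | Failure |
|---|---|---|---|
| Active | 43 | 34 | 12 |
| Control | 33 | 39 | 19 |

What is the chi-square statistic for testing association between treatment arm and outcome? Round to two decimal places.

Row totals: 89, 91. Column totals: 76, 73, 31. Grand total N = 180.
Expected counts (row total × column total / N):
  Active, Success: 89×76/180 = 37.578
  Active, Partial: 89×73/180 = 36.094
  Active, Failure: 89×31/180 = 15.328
  Control, Success: 91×76/180 = 38.422
  Control, Partial: 91×73/180 = 36.906
  Control, Failure: 91×31/180 = 15.672
Contributions (O − E)²/E:
  (43 − 37.578)²/37.578 = 0.7823
  (34 − 36.094)²/36.094 = 0.1215
  (12 − 15.328)²/15.328 = 0.7226
  (33 − 38.422)²/38.422 = 0.7651
  (39 − 36.906)²/36.906 = 0.1188
  (19 − 15.672)²/15.672 = 0.7067
χ² = 0.7823 + 0.1215 + 0.7226 + 0.7651 + 0.1188 + 0.7067 = 3.22

3.22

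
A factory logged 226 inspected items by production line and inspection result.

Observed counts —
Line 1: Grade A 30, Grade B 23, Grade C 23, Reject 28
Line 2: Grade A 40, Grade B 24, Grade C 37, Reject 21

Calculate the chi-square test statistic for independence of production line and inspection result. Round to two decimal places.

4.31

Row totals: 104, 122. Column totals: 70, 47, 60, 49. Grand total N = 226.
Expected counts (row total × column total / N):
  Line 1, Grade A: 104×70/226 = 32.212
  Line 1, Grade B: 104×47/226 = 21.628
  Line 1, Grade C: 104×60/226 = 27.611
  Line 1, Reject: 104×49/226 = 22.549
  Line 2, Grade A: 122×70/226 = 37.788
  Line 2, Grade B: 122×47/226 = 25.372
  Line 2, Grade C: 122×60/226 = 32.389
  Line 2, Reject: 122×49/226 = 26.451
Contributions (O − E)²/E:
  (30 − 32.212)²/32.212 = 0.1519
  (23 − 21.628)²/21.628 = 0.0870
  (23 − 27.611)²/27.611 = 0.7700
  (28 − 22.549)²/22.549 = 1.3177
  (40 − 37.788)²/37.788 = 0.1295
  (24 − 25.372)²/25.372 = 0.0742
  (37 − 32.389)²/32.389 = 0.6564
  (21 − 26.451)²/26.451 = 1.1233
χ² = 0.1519 + 0.0870 + 0.7700 + 1.3177 + 0.1295 + 0.0742 + 0.6564 + 1.1233 = 4.31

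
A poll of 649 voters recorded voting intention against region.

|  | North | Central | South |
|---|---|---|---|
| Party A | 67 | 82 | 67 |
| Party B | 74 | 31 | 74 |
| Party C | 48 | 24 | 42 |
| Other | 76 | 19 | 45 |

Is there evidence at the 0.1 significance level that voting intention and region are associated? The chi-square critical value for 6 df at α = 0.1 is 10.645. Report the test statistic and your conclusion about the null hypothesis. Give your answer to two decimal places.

Row totals: 216, 179, 114, 140. Column totals: 265, 156, 228. Grand total N = 649.
Expected counts (row total × column total / N):
  Party A, North: 216×265/649 = 88.197
  Party A, Central: 216×156/649 = 51.920
  Party A, South: 216×228/649 = 75.883
  Party B, North: 179×265/649 = 73.089
  Party B, Central: 179×156/649 = 43.026
  Party B, South: 179×228/649 = 62.884
  Party C, North: 114×265/649 = 46.549
  Party C, Central: 114×156/649 = 27.402
  Party C, South: 114×228/649 = 40.049
  Other, North: 140×265/649 = 57.165
  Other, Central: 140×156/649 = 33.652
  Other, South: 140×228/649 = 49.183
Contributions (O − E)²/E:
  (67 − 88.197)²/88.197 = 5.0944
  (82 − 51.920)²/51.920 = 17.4269
  (67 − 75.883)²/75.883 = 1.0399
  (74 − 73.089)²/73.089 = 0.0114
  (31 − 43.026)²/43.026 = 3.3613
  (74 − 62.884)²/62.884 = 1.9650
  (48 − 46.549)²/46.549 = 0.0452
  (24 − 27.402)²/27.402 = 0.4224
  (42 − 40.049)²/40.049 = 0.0950
  (76 − 57.165)²/57.165 = 6.2058
  (19 − 33.652)²/33.652 = 6.3794
  (45 − 49.183)²/49.183 = 0.3558
χ² = 5.0944 + 17.4269 + 1.0399 + 0.0114 + 3.3613 + 1.9650 + 0.0452 + 0.4224 + 0.0950 + 6.2058 + 6.3794 + 0.3558 = 42.40
df = (4−1)(3−1) = 6. Since 42.40 > 10.645, reject the null hypothesis of independence at α = 0.1.

42.40; reject H₀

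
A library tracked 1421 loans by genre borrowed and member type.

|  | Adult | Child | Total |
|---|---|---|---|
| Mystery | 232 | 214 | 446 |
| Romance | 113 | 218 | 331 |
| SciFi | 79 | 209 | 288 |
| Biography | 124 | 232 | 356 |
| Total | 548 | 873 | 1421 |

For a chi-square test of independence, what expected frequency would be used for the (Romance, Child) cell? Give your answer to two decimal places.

203.35

Row total (Romance) = 331; column total (Child) = 873; grand total N = 1421.
Expected count = (row total × column total) / N = 331 × 873 / 1421 = 203.35.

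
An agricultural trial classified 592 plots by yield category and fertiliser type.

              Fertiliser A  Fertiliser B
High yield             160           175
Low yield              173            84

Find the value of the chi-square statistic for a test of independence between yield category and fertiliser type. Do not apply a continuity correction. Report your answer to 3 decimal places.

Row totals: 335, 257. Column totals: 333, 259. Grand total N = 592.
Expected counts (row total × column total / N):
  High yield, Fertiliser A: 335×333/592 = 188.4375
  High yield, Fertiliser B: 335×259/592 = 146.5625
  Low yield, Fertiliser A: 257×333/592 = 144.5625
  Low yield, Fertiliser B: 257×259/592 = 112.4375
Contributions (O − E)²/E:
  (160 − 188.4375)²/188.4375 = 4.2916
  (175 − 146.5625)²/146.5625 = 5.5177
  (173 − 144.5625)²/144.5625 = 5.5941
  (84 − 112.4375)²/112.4375 = 7.1924
χ² = 4.2916 + 5.5177 + 5.5941 + 7.1924 = 22.596

22.596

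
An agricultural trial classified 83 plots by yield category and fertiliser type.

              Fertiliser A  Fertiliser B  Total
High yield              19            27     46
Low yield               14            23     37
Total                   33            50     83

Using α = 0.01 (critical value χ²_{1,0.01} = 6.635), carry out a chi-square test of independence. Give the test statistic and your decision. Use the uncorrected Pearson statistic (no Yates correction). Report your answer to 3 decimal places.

0.103; fail to reject H₀

Grand total N = 83.
Expected counts (row total × column total / N):
  High yield, Fertiliser A: 46×33/83 = 18.2892
  High yield, Fertiliser B: 46×50/83 = 27.7108
  Low yield, Fertiliser A: 37×33/83 = 14.7108
  Low yield, Fertiliser B: 37×50/83 = 22.2892
Contributions (O − E)²/E:
  (19 − 18.2892)²/18.2892 = 0.0276
  (27 − 27.7108)²/27.7108 = 0.0182
  (14 − 14.7108)²/14.7108 = 0.0343
  (23 − 22.2892)²/22.2892 = 0.0227
χ² = 0.0276 + 0.0182 + 0.0343 + 0.0227 = 0.103
df = (2−1)(2−1) = 1. Since 0.103 < 6.635, fail to reject the null hypothesis of independence at α = 0.01.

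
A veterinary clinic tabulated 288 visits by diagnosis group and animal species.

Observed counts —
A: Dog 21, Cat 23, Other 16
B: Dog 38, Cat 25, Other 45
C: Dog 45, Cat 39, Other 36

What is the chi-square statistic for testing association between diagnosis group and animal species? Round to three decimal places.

Row totals: 60, 108, 120. Column totals: 104, 87, 97. Grand total N = 288.
Expected counts (row total × column total / N):
  A, Dog: 60×104/288 = 21.6667
  A, Cat: 60×87/288 = 18.1250
  A, Other: 60×97/288 = 20.2083
  B, Dog: 108×104/288 = 39.0000
  B, Cat: 108×87/288 = 32.6250
  B, Other: 108×97/288 = 36.3750
  C, Dog: 120×104/288 = 43.3333
  C, Cat: 120×87/288 = 36.2500
  C, Other: 120×97/288 = 40.4167
Contributions (O − E)²/E:
  (21 − 21.6667)²/21.6667 = 0.0205
  (23 − 18.1250)²/18.1250 = 1.3112
  (16 − 20.2083)²/20.2083 = 0.8764
  (38 − 39.0000)²/39.0000 = 0.0256
  (25 − 32.6250)²/32.6250 = 1.7821
  (45 − 36.3750)²/36.3750 = 2.0451
  (45 − 43.3333)²/43.3333 = 0.0641
  (39 − 36.2500)²/36.2500 = 0.2086
  (36 − 40.4167)²/40.4167 = 0.4827
χ² = 0.0205 + 1.3112 + 0.8764 + 0.0256 + 1.7821 + 2.0451 + 0.0641 + 0.2086 + 0.4827 = 6.816

6.816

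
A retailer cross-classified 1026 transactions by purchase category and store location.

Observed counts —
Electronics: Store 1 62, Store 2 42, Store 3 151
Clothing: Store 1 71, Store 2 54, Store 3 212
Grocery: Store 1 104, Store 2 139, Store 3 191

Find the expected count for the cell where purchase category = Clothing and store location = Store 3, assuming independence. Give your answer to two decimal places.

Row total (Clothing) = 337; column total (Store 3) = 554; grand total N = 1026.
Expected count = (row total × column total) / N = 337 × 554 / 1026 = 181.97.

181.97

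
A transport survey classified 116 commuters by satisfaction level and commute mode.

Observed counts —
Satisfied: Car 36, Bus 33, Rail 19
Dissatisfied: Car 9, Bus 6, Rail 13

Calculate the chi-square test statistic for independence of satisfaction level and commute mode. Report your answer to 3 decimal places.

Row totals: 88, 28. Column totals: 45, 39, 32. Grand total N = 116.
Expected counts (row total × column total / N):
  Satisfied, Car: 88×45/116 = 34.1379
  Satisfied, Bus: 88×39/116 = 29.5862
  Satisfied, Rail: 88×32/116 = 24.2759
  Dissatisfied, Car: 28×45/116 = 10.8621
  Dissatisfied, Bus: 28×39/116 = 9.4138
  Dissatisfied, Rail: 28×32/116 = 7.7241
Contributions (O − E)²/E:
  (36 − 34.1379)²/34.1379 = 0.1016
  (33 − 29.5862)²/29.5862 = 0.3939
  (19 − 24.2759)²/24.2759 = 1.1466
  (9 − 10.8621)²/10.8621 = 0.3192
  (6 − 9.4138)²/9.4138 = 1.2380
  (13 − 7.7241)²/7.7241 = 3.6037
χ² = 0.1016 + 0.3939 + 1.1466 + 0.3192 + 1.2380 + 3.6037 = 6.803

6.803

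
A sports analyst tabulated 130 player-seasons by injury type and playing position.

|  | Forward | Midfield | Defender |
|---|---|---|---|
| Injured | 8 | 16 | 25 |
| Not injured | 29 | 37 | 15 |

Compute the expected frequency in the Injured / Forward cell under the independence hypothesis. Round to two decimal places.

Row total (Injured) = 49; column total (Forward) = 37; grand total N = 130.
Expected count = (row total × column total) / N = 49 × 37 / 130 = 13.95.

13.95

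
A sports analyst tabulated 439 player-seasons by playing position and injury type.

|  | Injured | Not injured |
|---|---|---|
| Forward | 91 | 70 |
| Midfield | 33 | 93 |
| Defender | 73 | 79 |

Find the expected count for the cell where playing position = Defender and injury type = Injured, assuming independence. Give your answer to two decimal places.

68.21

Row total (Defender) = 152; column total (Injured) = 197; grand total N = 439.
Expected count = (row total × column total) / N = 152 × 197 / 439 = 68.21.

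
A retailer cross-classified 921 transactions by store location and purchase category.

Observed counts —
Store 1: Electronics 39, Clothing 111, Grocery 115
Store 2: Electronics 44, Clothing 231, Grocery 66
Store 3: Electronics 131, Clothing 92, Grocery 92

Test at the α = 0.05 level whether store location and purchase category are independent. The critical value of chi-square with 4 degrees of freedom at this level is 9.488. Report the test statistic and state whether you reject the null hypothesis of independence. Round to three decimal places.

152.473; reject H₀

Row totals: 265, 341, 315. Column totals: 214, 434, 273. Grand total N = 921.
Expected counts (row total × column total / N):
  Store 1, Electronics: 265×214/921 = 61.5744
  Store 1, Clothing: 265×434/921 = 124.8751
  Store 1, Grocery: 265×273/921 = 78.5505
  Store 2, Electronics: 341×214/921 = 79.2334
  Store 2, Clothing: 341×434/921 = 160.6884
  Store 2, Grocery: 341×273/921 = 101.0782
  Store 3, Electronics: 315×214/921 = 73.1922
  Store 3, Clothing: 315×434/921 = 148.4365
  Store 3, Grocery: 315×273/921 = 93.3713
Contributions (O − E)²/E:
  (39 − 61.5744)²/61.5744 = 8.2762
  (111 − 124.8751)²/124.8751 = 1.5417
  (115 − 78.5505)²/78.5505 = 16.9135
  (44 − 79.2334)²/79.2334 = 15.6675
  (231 − 160.6884)²/160.6884 = 30.7659
  (66 − 101.0782)²/101.0782 = 12.1735
  (131 − 73.1922)²/73.1922 = 45.6571
  (92 − 148.4365)²/148.4365 = 21.4575
  (92 − 93.3713)²/93.3713 = 0.0201
χ² = 8.2762 + 1.5417 + 16.9135 + 15.6675 + 30.7659 + 12.1735 + 45.6571 + 21.4575 + 0.0201 = 152.473
df = (3−1)(3−1) = 4. Since 152.473 > 9.488, reject the null hypothesis of independence at α = 0.05.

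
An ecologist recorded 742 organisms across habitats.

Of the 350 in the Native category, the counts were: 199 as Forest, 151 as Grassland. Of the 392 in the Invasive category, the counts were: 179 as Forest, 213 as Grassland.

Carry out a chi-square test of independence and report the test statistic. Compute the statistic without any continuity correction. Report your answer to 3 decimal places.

9.271

Row totals: 350, 392. Column totals: 378, 364. Grand total N = 742.
Expected counts (row total × column total / N):
  Native, Forest: 350×378/742 = 178.3019
  Native, Grassland: 350×364/742 = 171.6981
  Invasive, Forest: 392×378/742 = 199.6981
  Invasive, Grassland: 392×364/742 = 192.3019
Contributions (O − E)²/E:
  (199 − 178.3019)²/178.3019 = 2.4027
  (151 − 171.6981)²/171.6981 = 2.4951
  (179 − 199.6981)²/199.6981 = 2.1453
  (213 − 192.3019)²/192.3019 = 2.2278
χ² = 2.4027 + 2.4951 + 2.1453 + 2.2278 = 9.271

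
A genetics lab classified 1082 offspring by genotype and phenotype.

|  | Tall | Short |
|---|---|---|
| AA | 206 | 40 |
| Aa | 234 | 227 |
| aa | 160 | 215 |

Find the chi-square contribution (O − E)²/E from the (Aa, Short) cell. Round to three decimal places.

Row total (Aa) = 461; column total (Short) = 482; N = 1082.
Expected count E = 461 × 482 / 1082 = 205.3623.
Contribution = (O − E)²/E = (227 − 205.3623)² / 205.3623 = 2.280.

2.280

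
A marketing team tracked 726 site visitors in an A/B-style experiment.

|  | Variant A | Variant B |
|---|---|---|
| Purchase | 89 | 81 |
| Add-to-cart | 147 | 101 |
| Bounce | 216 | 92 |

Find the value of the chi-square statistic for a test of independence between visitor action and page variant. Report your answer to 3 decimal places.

Row totals: 170, 248, 308. Column totals: 452, 274. Grand total N = 726.
Expected counts (row total × column total / N):
  Purchase, Variant A: 170×452/726 = 105.8402
  Purchase, Variant B: 170×274/726 = 64.1598
  Add-to-cart, Variant A: 248×452/726 = 154.4022
  Add-to-cart, Variant B: 248×274/726 = 93.5978
  Bounce, Variant A: 308×452/726 = 191.7576
  Bounce, Variant B: 308×274/726 = 116.2424
Contributions (O − E)²/E:
  (89 − 105.8402)²/105.8402 = 2.6794
  (81 − 64.1598)²/64.1598 = 4.4201
  (147 − 154.4022)²/154.4022 = 0.3549
  (101 − 93.5978)²/93.5978 = 0.5854
  (216 − 191.7576)²/191.7576 = 3.0648
  (92 − 116.2424)²/116.2424 = 5.0558
χ² = 2.6794 + 4.4201 + 0.3549 + 0.5854 + 3.0648 + 5.0558 = 16.160

16.160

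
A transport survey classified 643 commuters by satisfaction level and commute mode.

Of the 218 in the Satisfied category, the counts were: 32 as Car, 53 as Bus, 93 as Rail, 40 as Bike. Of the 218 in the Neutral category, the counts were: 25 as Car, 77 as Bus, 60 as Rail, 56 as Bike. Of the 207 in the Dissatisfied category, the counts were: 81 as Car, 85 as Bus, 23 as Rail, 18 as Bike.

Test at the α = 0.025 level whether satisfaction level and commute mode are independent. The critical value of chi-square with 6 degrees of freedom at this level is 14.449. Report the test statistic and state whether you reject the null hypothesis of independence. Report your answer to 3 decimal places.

Row totals: 218, 218, 207. Column totals: 138, 215, 176, 114. Grand total N = 643.
Expected counts (row total × column total / N):
  Satisfied, Car: 218×138/643 = 46.78694
  Satisfied, Bus: 218×215/643 = 72.89269
  Satisfied, Rail: 218×176/643 = 59.67030
  Satisfied, Bike: 218×114/643 = 38.65008
  Neutral, Car: 218×138/643 = 46.78694
  Neutral, Bus: 218×215/643 = 72.89269
  Neutral, Rail: 218×176/643 = 59.67030
  Neutral, Bike: 218×114/643 = 38.65008
  Dissatisfied, Car: 207×138/643 = 44.42613
  Dissatisfied, Bus: 207×215/643 = 69.21462
  Dissatisfied, Rail: 207×176/643 = 56.65941
  Dissatisfied, Bike: 207×114/643 = 36.69984
Contributions (O − E)²/E:
  (32 − 46.78694)²/46.78694 = 4.6734
  (53 − 72.89269)²/72.89269 = 5.4288
  (93 − 59.67030)²/59.67030 = 18.6168
  (40 − 38.65008)²/38.65008 = 0.0471
  (25 − 46.78694)²/46.78694 = 10.1454
  (77 − 72.89269)²/72.89269 = 0.2314
  (60 − 59.67030)²/59.67030 = 0.0018
  (56 − 38.65008)²/38.65008 = 7.7883
  (81 − 44.42613)²/44.42613 = 30.1095
  (85 − 69.21462)²/69.21462 = 3.6001
  (23 − 56.65941)²/56.65941 = 19.9959
  (18 − 36.69984)²/36.69984 = 9.5282
χ² = 4.6734 + 5.4288 + 18.6168 + 0.0471 + 10.1454 + 0.2314 + 0.0018 + 7.7883 + 30.1095 + 3.6001 + 19.9959 + 9.5282 = 110.167
df = (3−1)(4−1) = 6. Since 110.167 > 14.449, reject the null hypothesis of independence at α = 0.025.

110.167; reject H₀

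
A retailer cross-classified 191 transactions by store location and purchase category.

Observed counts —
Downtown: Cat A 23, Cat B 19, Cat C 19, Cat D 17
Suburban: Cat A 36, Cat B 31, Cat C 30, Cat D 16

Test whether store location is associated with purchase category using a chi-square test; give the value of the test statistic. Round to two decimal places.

Row totals: 78, 113. Column totals: 59, 50, 49, 33. Grand total N = 191.
Expected counts (row total × column total / N):
  Downtown, Cat A: 78×59/191 = 24.094
  Downtown, Cat B: 78×50/191 = 20.419
  Downtown, Cat C: 78×49/191 = 20.010
  Downtown, Cat D: 78×33/191 = 13.476
  Suburban, Cat A: 113×59/191 = 34.906
  Suburban, Cat B: 113×50/191 = 29.581
  Suburban, Cat C: 113×49/191 = 28.990
  Suburban, Cat D: 113×33/191 = 19.524
Contributions (O − E)²/E:
  (23 − 24.094)²/24.094 = 0.0497
  (19 − 20.419)²/20.419 = 0.0986
  (19 − 20.010)²/20.010 = 0.0510
  (17 − 13.476)²/13.476 = 0.9215
  (36 − 34.906)²/34.906 = 0.0343
  (31 − 29.581)²/29.581 = 0.0681
  (30 − 28.990)²/28.990 = 0.0352
  (16 − 19.524)²/19.524 = 0.6361
χ² = 0.0497 + 0.0986 + 0.0510 + 0.9215 + 0.0343 + 0.0681 + 0.0352 + 0.6361 = 1.89

1.89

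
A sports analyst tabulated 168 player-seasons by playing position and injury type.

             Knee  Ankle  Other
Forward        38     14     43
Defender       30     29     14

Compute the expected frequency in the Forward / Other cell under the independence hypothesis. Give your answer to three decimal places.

Row total (Forward) = 95; column total (Other) = 57; grand total N = 168.
Expected count = (row total × column total) / N = 95 × 57 / 168 = 32.232.

32.232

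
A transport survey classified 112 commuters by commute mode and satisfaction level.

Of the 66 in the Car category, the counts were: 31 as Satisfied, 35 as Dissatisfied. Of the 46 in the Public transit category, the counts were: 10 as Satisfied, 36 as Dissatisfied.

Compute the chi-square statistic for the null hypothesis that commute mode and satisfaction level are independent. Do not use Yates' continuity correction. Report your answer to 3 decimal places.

7.436

Row totals: 66, 46. Column totals: 41, 71. Grand total N = 112.
Expected counts (row total × column total / N):
  Car, Satisfied: 66×41/112 = 24.1607
  Car, Dissatisfied: 66×71/112 = 41.8393
  Public transit, Satisfied: 46×41/112 = 16.8393
  Public transit, Dissatisfied: 46×71/112 = 29.1607
Contributions (O − E)²/E:
  (31 − 24.1607)²/24.1607 = 1.9360
  (35 − 41.8393)²/41.8393 = 1.1180
  (10 − 16.8393)²/16.8393 = 2.7778
  (36 − 29.1607)²/29.1607 = 1.6041
χ² = 1.9360 + 1.1180 + 2.7778 + 1.6041 = 7.436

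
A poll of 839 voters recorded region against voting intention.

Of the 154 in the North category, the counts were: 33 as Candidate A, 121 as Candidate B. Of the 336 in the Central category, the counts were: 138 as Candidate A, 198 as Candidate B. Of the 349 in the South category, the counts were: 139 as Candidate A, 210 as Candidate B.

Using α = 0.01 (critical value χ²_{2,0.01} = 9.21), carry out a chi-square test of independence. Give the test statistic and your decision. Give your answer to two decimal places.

Row totals: 154, 336, 349. Column totals: 310, 529. Grand total N = 839.
Expected counts (row total × column total / N):
  North, Candidate A: 154×310/839 = 56.901
  North, Candidate B: 154×529/839 = 97.099
  Central, Candidate A: 336×310/839 = 124.148
  Central, Candidate B: 336×529/839 = 211.852
  South, Candidate A: 349×310/839 = 128.951
  South, Candidate B: 349×529/839 = 220.049
Contributions (O − E)²/E:
  (33 − 56.901)²/56.901 = 10.0395
  (121 − 97.099)²/97.099 = 5.8833
  (138 − 124.148)²/124.148 = 1.5456
  (198 − 211.852)²/211.852 = 0.9057
  (139 − 128.951)²/128.951 = 0.7831
  (210 − 220.049)²/220.049 = 0.4589
χ² = 10.0395 + 5.8833 + 1.5456 + 0.9057 + 0.7831 + 0.4589 = 19.62
df = (3−1)(2−1) = 2. Since 19.62 > 9.21, reject the null hypothesis of independence at α = 0.01.

19.62; reject H₀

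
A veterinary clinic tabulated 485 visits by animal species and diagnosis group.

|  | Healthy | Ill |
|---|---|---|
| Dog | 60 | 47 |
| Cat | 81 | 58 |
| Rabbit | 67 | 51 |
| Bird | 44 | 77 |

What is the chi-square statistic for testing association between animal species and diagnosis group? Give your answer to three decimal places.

Row totals: 107, 139, 118, 121. Column totals: 252, 233. Grand total N = 485.
Expected counts (row total × column total / N):
  Dog, Healthy: 107×252/485 = 55.5959
  Dog, Ill: 107×233/485 = 51.4041
  Cat, Healthy: 139×252/485 = 72.2227
  Cat, Ill: 139×233/485 = 66.7773
  Rabbit, Healthy: 118×252/485 = 61.3113
  Rabbit, Ill: 118×233/485 = 56.6887
  Bird, Healthy: 121×252/485 = 62.8701
  Bird, Ill: 121×233/485 = 58.1299
Contributions (O − E)²/E:
  (60 − 55.5959)²/55.5959 = 0.3489
  (47 − 51.4041)²/51.4041 = 0.3773
  (81 − 72.2227)²/72.2227 = 1.0667
  (58 − 66.7773)²/66.7773 = 1.1537
  (67 − 61.3113)²/61.3113 = 0.5278
  (51 − 56.6887)²/56.6887 = 0.5709
  (44 − 62.8701)²/62.8701 = 5.6638
  (77 − 58.1299)²/58.1299 = 6.1256
χ² = 0.3489 + 0.3773 + 1.0667 + 1.1537 + 0.5278 + 0.5709 + 5.6638 + 6.1256 = 15.835

15.835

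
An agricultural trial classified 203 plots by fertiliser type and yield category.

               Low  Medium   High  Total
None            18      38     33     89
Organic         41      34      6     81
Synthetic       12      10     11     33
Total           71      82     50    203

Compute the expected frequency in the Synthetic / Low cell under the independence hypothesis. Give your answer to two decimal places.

Row total (Synthetic) = 33; column total (Low) = 71; grand total N = 203.
Expected count = (row total × column total) / N = 33 × 71 / 203 = 11.54.

11.54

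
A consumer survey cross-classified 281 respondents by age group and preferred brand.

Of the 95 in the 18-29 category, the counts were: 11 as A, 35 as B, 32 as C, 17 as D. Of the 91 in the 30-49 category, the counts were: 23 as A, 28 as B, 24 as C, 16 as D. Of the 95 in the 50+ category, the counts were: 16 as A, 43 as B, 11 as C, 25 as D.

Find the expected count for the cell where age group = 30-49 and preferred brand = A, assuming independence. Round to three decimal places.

Row total (30-49) = 91; column total (A) = 50; grand total N = 281.
Expected count = (row total × column total) / N = 91 × 50 / 281 = 16.192.

16.192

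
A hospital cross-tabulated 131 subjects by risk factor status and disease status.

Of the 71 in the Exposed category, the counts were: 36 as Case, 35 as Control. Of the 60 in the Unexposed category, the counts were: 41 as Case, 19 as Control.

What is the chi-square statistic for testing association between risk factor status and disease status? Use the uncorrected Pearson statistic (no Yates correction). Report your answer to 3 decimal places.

4.171

Row totals: 71, 60. Column totals: 77, 54. Grand total N = 131.
Expected counts (row total × column total / N):
  Exposed, Case: 71×77/131 = 41.7328
  Exposed, Control: 71×54/131 = 29.2672
  Unexposed, Case: 60×77/131 = 35.2672
  Unexposed, Control: 60×54/131 = 24.7328
Contributions (O − E)²/E:
  (36 − 41.7328)²/41.7328 = 0.7875
  (35 − 29.2672)²/29.2672 = 1.1229
  (41 − 35.2672)²/35.2672 = 0.9319
  (19 − 24.7328)²/24.7328 = 1.3288
χ² = 0.7875 + 1.1229 + 0.9319 + 1.3288 = 4.171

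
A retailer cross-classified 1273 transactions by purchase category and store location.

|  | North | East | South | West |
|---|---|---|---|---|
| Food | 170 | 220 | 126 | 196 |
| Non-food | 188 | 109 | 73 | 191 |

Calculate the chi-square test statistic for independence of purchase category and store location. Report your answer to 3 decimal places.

Row totals: 712, 561. Column totals: 358, 329, 199, 387. Grand total N = 1273.
Expected counts (row total × column total / N):
  Food, North: 712×358/1273 = 200.2325
  Food, East: 712×329/1273 = 184.0126
  Food, South: 712×199/1273 = 111.3024
  Food, West: 712×387/1273 = 216.4525
  Non-food, North: 561×358/1273 = 157.7675
  Non-food, East: 561×329/1273 = 144.9874
  Non-food, South: 561×199/1273 = 87.6976
  Non-food, West: 561×387/1273 = 170.5475
Contributions (O − E)²/E:
  (170 − 200.2325)²/200.2325 = 4.5647
  (220 − 184.0126)²/184.0126 = 7.0381
  (126 − 111.3024)²/111.3024 = 1.9408
  (196 − 216.4525)²/216.4525 = 1.9325
  (188 − 157.7675)²/157.7675 = 5.7934
  (109 − 144.9874)²/144.9874 = 8.9325
  (73 − 87.6976)²/87.6976 = 2.4632
  (191 − 170.5475)²/170.5475 = 2.4527
χ² = 4.5647 + 7.0381 + 1.9408 + 1.9325 + 5.7934 + 8.9325 + 2.4632 + 2.4527 = 35.118

35.118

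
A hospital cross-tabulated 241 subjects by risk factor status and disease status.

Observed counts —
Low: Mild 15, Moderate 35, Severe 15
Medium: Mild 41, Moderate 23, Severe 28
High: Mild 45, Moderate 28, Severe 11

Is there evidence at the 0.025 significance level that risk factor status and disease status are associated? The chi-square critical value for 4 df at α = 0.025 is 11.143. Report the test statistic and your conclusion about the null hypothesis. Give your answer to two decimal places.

Row totals: 65, 92, 84. Column totals: 101, 86, 54. Grand total N = 241.
Expected counts (row total × column total / N):
  Low, Mild: 65×101/241 = 27.241
  Low, Moderate: 65×86/241 = 23.195
  Low, Severe: 65×54/241 = 14.564
  Medium, Mild: 92×101/241 = 38.556
  Medium, Moderate: 92×86/241 = 32.830
  Medium, Severe: 92×54/241 = 20.614
  High, Mild: 84×101/241 = 35.203
  High, Moderate: 84×86/241 = 29.975
  High, Severe: 84×54/241 = 18.822
Contributions (O − E)²/E:
  (15 − 27.241)²/27.241 = 5.5006
  (35 − 23.195)²/23.195 = 6.0081
  (15 − 14.564)²/14.564 = 0.0131
  (41 − 38.556)²/38.556 = 0.1549
  (23 − 32.830)²/32.830 = 2.9433
  (28 − 20.614)²/20.614 = 2.6464
  (45 − 35.203)²/35.203 = 2.7265
  (28 − 29.975)²/29.975 = 0.1301
  (11 − 18.822)²/18.822 = 3.2506
χ² = 5.5006 + 6.0081 + 0.0131 + 0.1549 + 2.9433 + 2.6464 + 2.7265 + 0.1301 + 3.2506 = 23.37
df = (3−1)(3−1) = 4. Since 23.37 > 11.143, reject the null hypothesis of independence at α = 0.025.

23.37; reject H₀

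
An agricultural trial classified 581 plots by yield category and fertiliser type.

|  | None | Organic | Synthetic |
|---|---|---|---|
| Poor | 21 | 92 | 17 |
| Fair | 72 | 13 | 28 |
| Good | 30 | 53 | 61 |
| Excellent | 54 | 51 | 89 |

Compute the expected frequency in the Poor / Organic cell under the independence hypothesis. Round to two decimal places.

Row total (Poor) = 130; column total (Organic) = 209; grand total N = 581.
Expected count = (row total × column total) / N = 130 × 209 / 581 = 46.76.

46.76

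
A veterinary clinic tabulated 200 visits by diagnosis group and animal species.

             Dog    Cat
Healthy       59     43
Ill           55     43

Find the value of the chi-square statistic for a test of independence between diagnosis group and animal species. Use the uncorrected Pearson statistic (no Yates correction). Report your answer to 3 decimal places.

Row totals: 102, 98. Column totals: 114, 86. Grand total N = 200.
Expected counts (row total × column total / N):
  Healthy, Dog: 102×114/200 = 58.1400
  Healthy, Cat: 102×86/200 = 43.8600
  Ill, Dog: 98×114/200 = 55.8600
  Ill, Cat: 98×86/200 = 42.1400
Contributions (O − E)²/E:
  (59 − 58.1400)²/58.1400 = 0.0127
  (43 − 43.8600)²/43.8600 = 0.0169
  (55 − 55.8600)²/55.8600 = 0.0132
  (43 − 42.1400)²/42.1400 = 0.0176
χ² = 0.0127 + 0.0169 + 0.0132 + 0.0176 = 0.060

0.060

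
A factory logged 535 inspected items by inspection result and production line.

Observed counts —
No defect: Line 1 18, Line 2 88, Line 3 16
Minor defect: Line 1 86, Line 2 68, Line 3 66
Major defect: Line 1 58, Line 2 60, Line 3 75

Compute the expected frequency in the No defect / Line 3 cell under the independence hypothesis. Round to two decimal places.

35.80

Row total (No defect) = 122; column total (Line 3) = 157; grand total N = 535.
Expected count = (row total × column total) / N = 122 × 157 / 535 = 35.80.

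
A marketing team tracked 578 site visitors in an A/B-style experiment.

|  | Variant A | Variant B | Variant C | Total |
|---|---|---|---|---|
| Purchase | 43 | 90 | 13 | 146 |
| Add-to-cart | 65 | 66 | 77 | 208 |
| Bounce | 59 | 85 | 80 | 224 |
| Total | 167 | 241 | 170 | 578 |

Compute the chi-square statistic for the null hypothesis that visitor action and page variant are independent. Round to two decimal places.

48.56

Grand total N = 578.
Expected counts (row total × column total / N):
  Purchase, Variant A: 146×167/578 = 42.183
  Purchase, Variant B: 146×241/578 = 60.875
  Purchase, Variant C: 146×170/578 = 42.941
  Add-to-cart, Variant A: 208×167/578 = 60.097
  Add-to-cart, Variant B: 208×241/578 = 86.727
  Add-to-cart, Variant C: 208×170/578 = 61.176
  Bounce, Variant A: 224×167/578 = 64.720
  Bounce, Variant B: 224×241/578 = 93.398
  Bounce, Variant C: 224×170/578 = 65.882
Contributions (O − E)²/E:
  (43 − 42.183)²/42.183 = 0.0158
  (90 − 60.875)²/60.875 = 13.9345
  (13 − 42.941)²/42.941 = 20.8766
  (65 − 60.097)²/60.097 = 0.4000
  (66 − 86.727)²/86.727 = 4.9536
  (77 − 61.176)²/61.176 = 4.0931
  (59 − 64.720)²/64.720 = 0.5055
  (85 − 93.398)²/93.398 = 0.7551
  (80 − 65.882)²/65.882 = 3.0254
χ² = 0.0158 + 13.9345 + 20.8766 + 0.4000 + 4.9536 + 4.0931 + 0.5055 + 0.7551 + 3.0254 = 48.56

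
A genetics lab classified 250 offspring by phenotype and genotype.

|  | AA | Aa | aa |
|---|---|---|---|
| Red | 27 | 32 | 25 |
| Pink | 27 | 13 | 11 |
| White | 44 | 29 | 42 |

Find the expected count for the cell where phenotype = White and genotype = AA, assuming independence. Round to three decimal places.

Row total (White) = 115; column total (AA) = 98; grand total N = 250.
Expected count = (row total × column total) / N = 115 × 98 / 250 = 45.080.

45.080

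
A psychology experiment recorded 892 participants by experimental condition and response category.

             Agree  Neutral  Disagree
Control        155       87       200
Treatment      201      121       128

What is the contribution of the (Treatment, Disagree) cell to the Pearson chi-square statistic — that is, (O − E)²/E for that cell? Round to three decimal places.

8.485

Row total (Treatment) = 450; column total (Disagree) = 328; N = 892.
Expected count E = 450 × 328 / 892 = 165.4709.
Contribution = (O − E)²/E = (128 − 165.4709)² / 165.4709 = 8.485.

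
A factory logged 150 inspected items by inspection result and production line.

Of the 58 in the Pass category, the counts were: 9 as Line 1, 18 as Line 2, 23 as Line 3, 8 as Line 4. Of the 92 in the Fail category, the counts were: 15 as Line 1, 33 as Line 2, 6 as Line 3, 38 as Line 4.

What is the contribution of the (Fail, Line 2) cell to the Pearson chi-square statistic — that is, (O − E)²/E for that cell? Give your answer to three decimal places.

0.095

Row total (Fail) = 92; column total (Line 2) = 51; N = 150.
Expected count E = 92 × 51 / 150 = 31.2800.
Contribution = (O − E)²/E = (33 − 31.2800)² / 31.2800 = 0.095.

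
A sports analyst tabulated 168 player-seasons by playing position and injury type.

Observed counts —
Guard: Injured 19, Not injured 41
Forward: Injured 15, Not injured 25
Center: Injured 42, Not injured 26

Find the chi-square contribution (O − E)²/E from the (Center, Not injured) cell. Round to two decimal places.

3.39

Row total (Center) = 68; column total (Not injured) = 92; N = 168.
Expected count E = 68 × 92 / 168 = 37.238.
Contribution = (O − E)²/E = (26 − 37.238)² / 37.238 = 3.39.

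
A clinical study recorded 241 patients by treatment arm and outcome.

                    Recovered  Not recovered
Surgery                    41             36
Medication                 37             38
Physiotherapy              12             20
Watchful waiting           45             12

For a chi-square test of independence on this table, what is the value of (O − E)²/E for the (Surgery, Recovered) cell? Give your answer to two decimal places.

0.11

Row total (Surgery) = 77; column total (Recovered) = 135; N = 241.
Expected count E = 77 × 135 / 241 = 43.133.
Contribution = (O − E)²/E = (41 − 43.133)² / 43.133 = 0.11.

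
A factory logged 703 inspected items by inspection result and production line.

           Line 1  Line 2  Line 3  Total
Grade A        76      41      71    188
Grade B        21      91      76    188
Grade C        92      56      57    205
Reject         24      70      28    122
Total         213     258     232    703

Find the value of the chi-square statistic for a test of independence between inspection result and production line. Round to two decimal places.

Grand total N = 703.
Expected counts (row total × column total / N):
  Grade A, Line 1: 188×213/703 = 56.962
  Grade A, Line 2: 188×258/703 = 68.996
  Grade A, Line 3: 188×232/703 = 62.043
  Grade B, Line 1: 188×213/703 = 56.962
  Grade B, Line 2: 188×258/703 = 68.996
  Grade B, Line 3: 188×232/703 = 62.043
  Grade C, Line 1: 205×213/703 = 62.112
  Grade C, Line 2: 205×258/703 = 75.235
  Grade C, Line 3: 205×232/703 = 67.653
  Reject, Line 1: 122×213/703 = 36.964
  Reject, Line 2: 122×258/703 = 44.774
  Reject, Line 3: 122×232/703 = 40.262
Contributions (O − E)²/E:
  (76 − 56.962)²/56.962 = 6.3629
  (41 − 68.996)²/68.996 = 11.3597
  (71 − 62.043)²/62.043 = 1.2931
  (21 − 56.962)²/56.962 = 22.7040
  (91 − 68.996)²/68.996 = 7.0175
  (76 − 62.043)²/62.043 = 3.1397
  (92 − 62.112)²/62.112 = 14.3820
  (56 − 75.235)²/75.235 = 4.9177
  (57 − 67.653)²/67.653 = 1.6775
  (24 − 36.964)²/36.964 = 4.5467
  (70 − 44.774)²/44.774 = 14.2125
  (28 − 40.262)²/40.262 = 3.7345
χ² = 6.3629 + 11.3597 + 1.2931 + 22.7040 + 7.0175 + 3.1397 + 14.3820 + 4.9177 + 1.6775 + 4.5467 + 14.2125 + 3.7345 = 95.35

95.35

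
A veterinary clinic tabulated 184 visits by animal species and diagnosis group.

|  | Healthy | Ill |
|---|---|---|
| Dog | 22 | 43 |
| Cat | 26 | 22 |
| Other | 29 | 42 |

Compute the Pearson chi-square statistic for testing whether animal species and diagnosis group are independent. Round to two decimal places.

4.73

Row totals: 65, 48, 71. Column totals: 77, 107. Grand total N = 184.
Expected counts (row total × column total / N):
  Dog, Healthy: 65×77/184 = 27.201
  Dog, Ill: 65×107/184 = 37.799
  Cat, Healthy: 48×77/184 = 20.087
  Cat, Ill: 48×107/184 = 27.913
  Other, Healthy: 71×77/184 = 29.712
  Other, Ill: 71×107/184 = 41.288
Contributions (O − E)²/E:
  (22 − 27.201)²/27.201 = 0.9945
  (43 − 37.799)²/37.799 = 0.7156
  (26 − 20.087)²/20.087 = 1.7406
  (22 − 27.913)²/27.913 = 1.2526
  (29 − 29.712)²/29.712 = 0.0171
  (42 − 41.288)²/41.288 = 0.0123
χ² = 0.9945 + 0.7156 + 1.7406 + 1.2526 + 0.0171 + 0.0123 = 4.73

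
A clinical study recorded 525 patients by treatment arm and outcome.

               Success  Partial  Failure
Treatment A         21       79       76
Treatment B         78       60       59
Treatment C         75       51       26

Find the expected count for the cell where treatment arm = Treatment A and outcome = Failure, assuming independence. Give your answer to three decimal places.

53.973

Row total (Treatment A) = 176; column total (Failure) = 161; grand total N = 525.
Expected count = (row total × column total) / N = 176 × 161 / 525 = 53.973.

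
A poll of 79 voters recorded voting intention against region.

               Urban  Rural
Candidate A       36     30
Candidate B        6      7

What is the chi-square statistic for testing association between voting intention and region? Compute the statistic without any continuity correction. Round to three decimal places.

0.307

Row totals: 66, 13. Column totals: 42, 37. Grand total N = 79.
Expected counts (row total × column total / N):
  Candidate A, Urban: 66×42/79 = 35.0886
  Candidate A, Rural: 66×37/79 = 30.9114
  Candidate B, Urban: 13×42/79 = 6.9114
  Candidate B, Rural: 13×37/79 = 6.0886
Contributions (O − E)²/E:
  (36 − 35.0886)²/35.0886 = 0.0237
  (30 − 30.9114)²/30.9114 = 0.0269
  (6 − 6.9114)²/6.9114 = 0.1202
  (7 − 6.0886)²/6.0886 = 0.1364
χ² = 0.0237 + 0.0269 + 0.1202 + 0.1364 = 0.307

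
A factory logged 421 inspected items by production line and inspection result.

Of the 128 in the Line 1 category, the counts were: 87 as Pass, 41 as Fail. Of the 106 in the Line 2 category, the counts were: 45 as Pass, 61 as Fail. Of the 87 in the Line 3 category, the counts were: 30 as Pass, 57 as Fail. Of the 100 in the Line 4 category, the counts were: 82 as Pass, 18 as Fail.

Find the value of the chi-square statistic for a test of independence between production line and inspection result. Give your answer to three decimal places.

Row totals: 128, 106, 87, 100. Column totals: 244, 177. Grand total N = 421.
Expected counts (row total × column total / N):
  Line 1, Pass: 128×244/421 = 74.1853
  Line 1, Fail: 128×177/421 = 53.8147
  Line 2, Pass: 106×244/421 = 61.4347
  Line 2, Fail: 106×177/421 = 44.5653
  Line 3, Pass: 87×244/421 = 50.4228
  Line 3, Fail: 87×177/421 = 36.5772
  Line 4, Pass: 100×244/421 = 57.9572
  Line 4, Fail: 100×177/421 = 42.0428
Contributions (O − E)²/E:
  (87 − 74.1853)²/74.1853 = 2.2136
  (41 − 53.8147)²/53.8147 = 3.0515
  (45 − 61.4347)²/61.4347 = 4.3965
  (61 − 44.5653)²/44.5653 = 6.0608
  (30 − 50.4228)²/50.4228 = 8.2719
  (57 − 36.5772)²/36.5772 = 11.4030
  (82 − 57.9572)²/57.9572 = 9.9738
  (18 − 42.0428)²/42.0428 = 13.7492
χ² = 2.2136 + 3.0515 + 4.3965 + 6.0608 + 8.2719 + 11.4030 + 9.9738 + 13.7492 = 59.120

59.120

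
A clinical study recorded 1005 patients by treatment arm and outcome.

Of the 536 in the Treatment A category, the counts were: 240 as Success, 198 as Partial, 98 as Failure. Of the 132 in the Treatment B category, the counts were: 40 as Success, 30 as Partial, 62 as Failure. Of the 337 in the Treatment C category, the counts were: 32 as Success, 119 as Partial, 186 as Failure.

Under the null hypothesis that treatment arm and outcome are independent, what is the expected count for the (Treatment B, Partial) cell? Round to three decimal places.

Row total (Treatment B) = 132; column total (Partial) = 347; grand total N = 1005.
Expected count = (row total × column total) / N = 132 × 347 / 1005 = 45.576.

45.576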